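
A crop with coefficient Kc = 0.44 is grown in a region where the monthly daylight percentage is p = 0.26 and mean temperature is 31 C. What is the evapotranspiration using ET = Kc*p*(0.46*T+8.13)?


ET = Kc * p * (0.46*T + 8.13)
ET = 0.44 * 0.26 * (0.46*31 + 8.13)
ET = 0.44 * 0.26 * 22.3900

2.5614 mm/day


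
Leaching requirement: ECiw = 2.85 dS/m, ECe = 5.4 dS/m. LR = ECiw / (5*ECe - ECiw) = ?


LR = ECiw / (5*ECe - ECiw)
LR = 2.85 / (5*5.4 - 2.85)
LR = 2.85 / 24.1500

0.1180


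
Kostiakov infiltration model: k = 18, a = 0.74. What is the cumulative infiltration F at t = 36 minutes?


F = k * t^a = 18 * 36^0.74
F = 18 * 14.179596

255.2327 mm


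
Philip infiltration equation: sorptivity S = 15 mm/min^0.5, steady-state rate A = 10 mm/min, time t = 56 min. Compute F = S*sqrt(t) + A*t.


F = S*sqrt(t) + A*t
F = 15*sqrt(56) + 10*56
F = 15*7.483315 + 560

672.2497 mm


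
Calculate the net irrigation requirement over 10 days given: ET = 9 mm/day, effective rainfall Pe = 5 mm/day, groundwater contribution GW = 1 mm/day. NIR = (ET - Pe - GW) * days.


Daily deficit = ET - Pe - GW = 9 - 5 - 1 = 3 mm/day
NIR = 3 * 10 = 30 mm

30.0000 mm


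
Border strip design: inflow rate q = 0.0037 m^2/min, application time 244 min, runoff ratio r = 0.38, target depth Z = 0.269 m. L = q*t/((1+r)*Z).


L = q*t/((1+r)*Z)
L = 0.0037*244/((1+0.38)*0.269)
L = 0.9028/0.37122

2.4320 m


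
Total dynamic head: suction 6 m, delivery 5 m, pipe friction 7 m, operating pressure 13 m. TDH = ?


TDH = Hs + Hd + hf + Hp = 6 + 5 + 7 + 13 = 31

31 m


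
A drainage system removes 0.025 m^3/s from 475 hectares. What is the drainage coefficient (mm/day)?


DC = Q * 86400 / (A * 10000) * 1000
DC = 0.025 * 86400 / (475 * 10000) * 1000
DC = 2160000.0000 / 4750000

0.4547 mm/day


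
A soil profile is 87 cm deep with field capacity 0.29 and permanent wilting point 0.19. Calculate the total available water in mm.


AWC = (FC - PWP) * d * 10
AWC = (0.29 - 0.19) * 87 * 10
AWC = 0.1000 * 87 * 10

87.0000 mm


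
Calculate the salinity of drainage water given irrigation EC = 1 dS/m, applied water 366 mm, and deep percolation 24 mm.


EC_dw = EC_iw * D_iw / D_dw
EC_dw = 1 * 366 / 24
EC_dw = 366 / 24

15.2500 dS/m


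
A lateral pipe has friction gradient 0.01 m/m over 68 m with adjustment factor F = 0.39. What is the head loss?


hf = J * L * F = 0.01 * 68 * 0.39 = 0.2652 m

0.2652 m


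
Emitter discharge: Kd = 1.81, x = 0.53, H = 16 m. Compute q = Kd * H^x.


q = Kd * H^x = 1.81 * 16^0.53 = 1.81 * 4.346939

7.8680 L/h


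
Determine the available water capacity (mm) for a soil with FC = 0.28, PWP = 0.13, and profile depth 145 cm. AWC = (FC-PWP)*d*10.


AWC = (FC - PWP) * d * 10
AWC = (0.28 - 0.13) * 145 * 10
AWC = 0.1500 * 145 * 10

217.5000 mm


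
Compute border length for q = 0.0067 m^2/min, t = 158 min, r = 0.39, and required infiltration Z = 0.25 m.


L = q*t/((1+r)*Z)
L = 0.0067*158/((1+0.39)*0.25)
L = 1.0586/0.3475

3.0463 m


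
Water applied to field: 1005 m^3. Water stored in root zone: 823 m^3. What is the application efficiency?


Ea = V_root / V_field * 100 = 823 / 1005 * 100 = 81.8905%

81.8905 %


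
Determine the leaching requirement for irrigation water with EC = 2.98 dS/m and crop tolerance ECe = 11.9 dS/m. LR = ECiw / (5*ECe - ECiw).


LR = ECiw / (5*ECe - ECiw)
LR = 2.98 / (5*11.9 - 2.98)
LR = 2.98 / 56.5200

0.0527


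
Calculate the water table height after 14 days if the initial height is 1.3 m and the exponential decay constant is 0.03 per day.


m = m0 * exp(-k*t)
m = 1.3 * exp(-0.03 * 14)
m = 1.3 * exp(-0.4200)

0.8542 m


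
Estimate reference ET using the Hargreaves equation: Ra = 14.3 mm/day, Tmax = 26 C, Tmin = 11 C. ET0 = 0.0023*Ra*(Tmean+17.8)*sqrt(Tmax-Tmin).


Tmean = (Tmax + Tmin)/2 = (26 + 11)/2 = 18.5
ET0 = 0.0023 * 14.3 * (18.5 + 17.8) * sqrt(26 - 11)
ET0 = 0.0023 * 14.3 * 36.3 * 3.872983

4.6240 mm/day


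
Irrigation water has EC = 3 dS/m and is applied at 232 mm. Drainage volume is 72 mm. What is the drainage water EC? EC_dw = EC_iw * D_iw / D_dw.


EC_dw = EC_iw * D_iw / D_dw
EC_dw = 3 * 232 / 72
EC_dw = 696 / 72

9.6667 dS/m


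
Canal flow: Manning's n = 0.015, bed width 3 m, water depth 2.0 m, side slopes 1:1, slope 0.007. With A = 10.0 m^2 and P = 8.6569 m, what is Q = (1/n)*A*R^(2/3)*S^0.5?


R = A/P = 10.0/8.6569 = 1.155148
Q = (1/0.015) * 10.0 * 1.155148^(2/3) * 0.007^0.5

61.4068 m^3/s


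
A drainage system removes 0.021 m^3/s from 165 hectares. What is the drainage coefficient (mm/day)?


DC = Q * 86400 / (A * 10000) * 1000
DC = 0.021 * 86400 / (165 * 10000) * 1000
DC = 1814400.0000 / 1650000

1.0996 mm/day


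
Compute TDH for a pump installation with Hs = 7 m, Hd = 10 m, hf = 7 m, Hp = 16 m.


TDH = Hs + Hd + hf + Hp = 7 + 10 + 7 + 16 = 40

40 m


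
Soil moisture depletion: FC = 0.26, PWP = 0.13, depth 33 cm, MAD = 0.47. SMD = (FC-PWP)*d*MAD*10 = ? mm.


SMD = (FC - PWP) * d * MAD * 10
SMD = (0.26 - 0.13) * 33 * 0.47 * 10
SMD = 0.1300 * 33 * 0.47 * 10

20.1630 mm


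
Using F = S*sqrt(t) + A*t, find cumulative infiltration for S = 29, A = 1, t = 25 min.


F = S*sqrt(t) + A*t
F = 29*sqrt(25) + 1*25
F = 29*5.000000 + 25

170.0000 mm


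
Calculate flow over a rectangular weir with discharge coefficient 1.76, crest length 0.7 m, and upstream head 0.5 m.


Q = C * L * H^(3/2) = 1.76 * 0.7 * 0.5^1.5 = 1.76 * 0.7 * 0.353553

0.4356 m^3/s


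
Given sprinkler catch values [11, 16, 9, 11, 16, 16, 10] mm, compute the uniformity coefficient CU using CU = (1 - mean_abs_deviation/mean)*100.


mean = 12.714286 mm
MAD = 2.816327 mm
CU = (1 - 2.816327/12.714286)*100

77.8491 %


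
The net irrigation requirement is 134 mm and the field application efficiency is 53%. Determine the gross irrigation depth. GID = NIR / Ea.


Ea = 53% = 0.53
GID = NIR / Ea = 134 / 0.53 = 252.8302 mm

252.8302 mm


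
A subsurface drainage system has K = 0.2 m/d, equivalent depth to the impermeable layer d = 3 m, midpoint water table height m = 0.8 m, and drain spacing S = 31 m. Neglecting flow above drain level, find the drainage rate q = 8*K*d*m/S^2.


q = 8*K*d*m/S^2
q = 8*0.2*3*0.8/31^2
q = 3.8400 / 961

0.0040 m/d


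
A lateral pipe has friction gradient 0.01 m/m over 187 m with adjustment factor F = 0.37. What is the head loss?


hf = J * L * F = 0.01 * 187 * 0.37 = 0.6919 m

0.6919 m


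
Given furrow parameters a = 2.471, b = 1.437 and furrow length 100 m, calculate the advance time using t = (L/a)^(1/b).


t = (L/a)^(1/b)
t = (100/2.471)^(1/1.437)
t = 40.469446^(1/1.437)

13.1338 min


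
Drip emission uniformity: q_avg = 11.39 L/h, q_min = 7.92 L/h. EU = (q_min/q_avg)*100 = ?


EU = (q_min/q_avg)*100 = (7.92/11.39)*100 = 69.5347%

69.5347 %


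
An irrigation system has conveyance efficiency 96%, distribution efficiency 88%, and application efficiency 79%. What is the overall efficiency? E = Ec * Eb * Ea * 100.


Ec = 0.96, Eb = 0.88, Ea = 0.79
E = 0.96 * 0.88 * 0.79 * 100 = 66.7392%

66.7392 %


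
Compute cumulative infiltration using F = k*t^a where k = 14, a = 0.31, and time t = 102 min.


F = k * t^a = 14 * 102^0.31
F = 14 * 4.194363

58.7211 mm


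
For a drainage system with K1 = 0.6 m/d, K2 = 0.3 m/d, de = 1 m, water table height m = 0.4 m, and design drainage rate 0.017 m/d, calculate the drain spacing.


S^2 = 8*K2*de*m/q + 4*K1*m^2/q
S^2 = 8*0.3*1*0.4/0.017 + 4*0.6*0.4^2/0.017
S = sqrt(79.0588)

8.8915 m


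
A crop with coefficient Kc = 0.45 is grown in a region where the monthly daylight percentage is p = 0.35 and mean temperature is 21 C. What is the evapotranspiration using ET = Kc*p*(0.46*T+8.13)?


ET = Kc * p * (0.46*T + 8.13)
ET = 0.45 * 0.35 * (0.46*21 + 8.13)
ET = 0.45 * 0.35 * 17.7900

2.8019 mm/day


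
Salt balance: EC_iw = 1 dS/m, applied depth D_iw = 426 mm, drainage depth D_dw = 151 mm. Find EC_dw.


EC_dw = EC_iw * D_iw / D_dw
EC_dw = 1 * 426 / 151
EC_dw = 426 / 151

2.8212 dS/m


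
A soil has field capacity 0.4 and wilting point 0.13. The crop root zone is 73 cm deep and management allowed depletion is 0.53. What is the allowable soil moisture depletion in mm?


SMD = (FC - PWP) * d * MAD * 10
SMD = (0.4 - 0.13) * 73 * 0.53 * 10
SMD = 0.2700 * 73 * 0.53 * 10

104.4630 mm


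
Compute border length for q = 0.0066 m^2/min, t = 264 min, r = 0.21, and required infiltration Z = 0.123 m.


L = q*t/((1+r)*Z)
L = 0.0066*264/((1+0.21)*0.123)
L = 1.7424/0.14883

11.7073 m


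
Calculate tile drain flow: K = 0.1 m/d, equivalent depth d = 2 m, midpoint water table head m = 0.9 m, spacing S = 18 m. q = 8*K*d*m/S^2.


q = 8*K*d*m/S^2
q = 8*0.1*2*0.9/18^2
q = 1.4400 / 324

0.0044 m/d


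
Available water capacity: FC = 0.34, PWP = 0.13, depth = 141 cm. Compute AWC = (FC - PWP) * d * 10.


AWC = (FC - PWP) * d * 10
AWC = (0.34 - 0.13) * 141 * 10
AWC = 0.2100 * 141 * 10

296.1000 mm


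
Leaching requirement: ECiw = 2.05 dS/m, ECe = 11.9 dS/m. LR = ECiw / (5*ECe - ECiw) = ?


LR = ECiw / (5*ECe - ECiw)
LR = 2.05 / (5*11.9 - 2.05)
LR = 2.05 / 57.4500

0.0357


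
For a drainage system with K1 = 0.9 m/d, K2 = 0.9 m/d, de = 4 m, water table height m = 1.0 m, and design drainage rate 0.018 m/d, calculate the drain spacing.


S^2 = 8*K2*de*m/q + 4*K1*m^2/q
S^2 = 8*0.9*4*1.0/0.018 + 4*0.9*1.0^2/0.018
S = sqrt(1800.0000)

42.4264 m


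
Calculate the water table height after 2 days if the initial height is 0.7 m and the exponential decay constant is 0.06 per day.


m = m0 * exp(-k*t)
m = 0.7 * exp(-0.06 * 2)
m = 0.7 * exp(-0.1200)

0.6208 m


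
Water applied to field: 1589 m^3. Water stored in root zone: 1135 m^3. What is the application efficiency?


Ea = V_root / V_field * 100 = 1135 / 1589 * 100 = 71.4286%

71.4286 %


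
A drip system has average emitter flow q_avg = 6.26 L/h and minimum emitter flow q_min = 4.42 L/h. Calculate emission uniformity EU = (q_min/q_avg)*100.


EU = (q_min/q_avg)*100 = (4.42/6.26)*100 = 70.6070%

70.6070 %


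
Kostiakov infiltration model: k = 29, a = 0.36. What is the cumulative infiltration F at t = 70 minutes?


F = k * t^a = 29 * 70^0.36
F = 29 * 4.615676

133.8546 mm


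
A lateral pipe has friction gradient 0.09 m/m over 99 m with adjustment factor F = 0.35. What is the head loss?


hf = J * L * F = 0.09 * 99 * 0.35 = 3.1185 m

3.1185 m


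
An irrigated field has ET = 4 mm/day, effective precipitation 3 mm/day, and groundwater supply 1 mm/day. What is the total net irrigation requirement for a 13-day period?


Daily deficit = ET - Pe - GW = 4 - 3 - 1 = 0 mm/day
NIR = 0 * 13 = 0 mm

0 mm


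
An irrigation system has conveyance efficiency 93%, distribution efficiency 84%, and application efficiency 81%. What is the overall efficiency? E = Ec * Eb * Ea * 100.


Ec = 0.93, Eb = 0.84, Ea = 0.81
E = 0.93 * 0.84 * 0.81 * 100 = 63.2772%

63.2772 %


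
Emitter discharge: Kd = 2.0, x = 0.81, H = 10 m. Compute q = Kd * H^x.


q = Kd * H^x = 2.0 * 10^0.81 = 2.0 * 6.456542

12.9131 L/h


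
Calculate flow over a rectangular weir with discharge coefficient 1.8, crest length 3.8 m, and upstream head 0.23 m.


Q = C * L * H^(3/2) = 1.8 * 3.8 * 0.23^1.5 = 1.8 * 3.8 * 0.110304

0.7545 m^3/s


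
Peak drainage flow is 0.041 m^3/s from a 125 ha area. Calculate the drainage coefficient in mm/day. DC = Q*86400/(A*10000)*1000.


DC = Q * 86400 / (A * 10000) * 1000
DC = 0.041 * 86400 / (125 * 10000) * 1000
DC = 3542400.0000 / 1250000

2.8339 mm/day


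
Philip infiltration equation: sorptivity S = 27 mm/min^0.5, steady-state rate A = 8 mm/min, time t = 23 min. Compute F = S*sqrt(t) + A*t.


F = S*sqrt(t) + A*t
F = 27*sqrt(23) + 8*23
F = 27*4.795832 + 184

313.4875 mm


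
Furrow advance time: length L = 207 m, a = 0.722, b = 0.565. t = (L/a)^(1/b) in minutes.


t = (L/a)^(1/b)
t = (207/0.722)^(1/0.565)
t = 286.703601^(1/0.565)

22358.3216 min


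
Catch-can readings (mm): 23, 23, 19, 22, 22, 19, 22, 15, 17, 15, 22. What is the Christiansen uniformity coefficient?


mean = 19.909091 mm
MAD = 2.644628 mm
CU = (1 - 2.644628/19.909091)*100

86.7165 %


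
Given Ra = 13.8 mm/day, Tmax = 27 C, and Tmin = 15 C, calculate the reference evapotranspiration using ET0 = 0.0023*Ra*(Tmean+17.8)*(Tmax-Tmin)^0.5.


Tmean = (Tmax + Tmin)/2 = (27 + 15)/2 = 21.0
ET0 = 0.0023 * 13.8 * (21.0 + 17.8) * sqrt(27 - 15)
ET0 = 0.0023 * 13.8 * 38.8 * 3.464102

4.2661 mm/day


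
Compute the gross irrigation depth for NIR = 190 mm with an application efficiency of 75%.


Ea = 75% = 0.75
GID = NIR / Ea = 190 / 0.75 = 253.3333 mm

253.3333 mm


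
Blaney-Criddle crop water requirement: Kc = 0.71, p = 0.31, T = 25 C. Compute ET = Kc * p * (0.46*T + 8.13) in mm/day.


ET = Kc * p * (0.46*T + 8.13)
ET = 0.71 * 0.31 * (0.46*25 + 8.13)
ET = 0.71 * 0.31 * 19.6300

4.3206 mm/day


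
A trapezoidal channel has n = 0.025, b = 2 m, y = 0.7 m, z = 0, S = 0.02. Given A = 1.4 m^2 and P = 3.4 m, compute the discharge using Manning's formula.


R = A/P = 1.4/3.4 = 0.411765
Q = (1/0.025) * 1.4 * 0.411765^(2/3) * 0.02^0.5

4.3833 m^3/s


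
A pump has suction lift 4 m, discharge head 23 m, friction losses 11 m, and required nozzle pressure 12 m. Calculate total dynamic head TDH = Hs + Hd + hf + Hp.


TDH = Hs + Hd + hf + Hp = 4 + 23 + 11 + 12 = 50

50 m


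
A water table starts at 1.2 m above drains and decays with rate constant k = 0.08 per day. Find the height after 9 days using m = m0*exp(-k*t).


m = m0 * exp(-k*t)
m = 1.2 * exp(-0.08 * 9)
m = 1.2 * exp(-0.7200)

0.5841 m


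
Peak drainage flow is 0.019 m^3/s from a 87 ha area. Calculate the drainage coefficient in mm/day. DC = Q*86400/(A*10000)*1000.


DC = Q * 86400 / (A * 10000) * 1000
DC = 0.019 * 86400 / (87 * 10000) * 1000
DC = 1641600.0000 / 870000

1.8869 mm/day


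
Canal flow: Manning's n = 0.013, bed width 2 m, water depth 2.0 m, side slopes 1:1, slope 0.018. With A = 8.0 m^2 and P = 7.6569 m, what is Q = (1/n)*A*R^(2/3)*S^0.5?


R = A/P = 8.0/7.6569 = 1.044809
Q = (1/0.013) * 8.0 * 1.044809^(2/3) * 0.018^0.5

85.0108 m^3/s


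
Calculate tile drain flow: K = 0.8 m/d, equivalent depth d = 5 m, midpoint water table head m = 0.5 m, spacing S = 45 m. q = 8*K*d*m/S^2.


q = 8*K*d*m/S^2
q = 8*0.8*5*0.5/45^2
q = 16.0000 / 2025

0.0079 m/d


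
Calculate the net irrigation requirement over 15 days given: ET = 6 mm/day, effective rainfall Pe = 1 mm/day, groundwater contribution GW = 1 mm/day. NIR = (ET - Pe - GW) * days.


Daily deficit = ET - Pe - GW = 6 - 1 - 1 = 4 mm/day
NIR = 4 * 15 = 60 mm

60.0000 mm


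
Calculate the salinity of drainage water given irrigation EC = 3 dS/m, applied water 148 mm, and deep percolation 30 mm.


EC_dw = EC_iw * D_iw / D_dw
EC_dw = 3 * 148 / 30
EC_dw = 444 / 30

14.8000 dS/m


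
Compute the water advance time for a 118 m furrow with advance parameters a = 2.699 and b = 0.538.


t = (L/a)^(1/b)
t = (118/2.699)^(1/0.538)
t = 43.719896^(1/0.538)

1120.9583 min


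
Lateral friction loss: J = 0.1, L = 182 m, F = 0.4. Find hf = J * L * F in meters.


hf = J * L * F = 0.1 * 182 * 0.4 = 7.2800 m

7.2800 m


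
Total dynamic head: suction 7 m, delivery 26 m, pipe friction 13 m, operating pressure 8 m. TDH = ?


TDH = Hs + Hd + hf + Hp = 7 + 26 + 13 + 8 = 54

54 m


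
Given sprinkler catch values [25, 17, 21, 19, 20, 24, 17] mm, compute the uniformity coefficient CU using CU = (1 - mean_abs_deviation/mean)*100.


mean = 20.428571 mm
MAD = 2.489796 mm
CU = (1 - 2.489796/20.428571)*100

87.8122 %


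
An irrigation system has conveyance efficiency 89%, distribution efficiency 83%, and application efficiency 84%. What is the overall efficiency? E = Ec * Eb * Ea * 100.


Ec = 0.89, Eb = 0.83, Ea = 0.84
E = 0.89 * 0.83 * 0.84 * 100 = 62.0508%

62.0508 %


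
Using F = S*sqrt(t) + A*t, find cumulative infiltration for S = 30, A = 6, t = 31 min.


F = S*sqrt(t) + A*t
F = 30*sqrt(31) + 6*31
F = 30*5.567764 + 186

353.0329 mm


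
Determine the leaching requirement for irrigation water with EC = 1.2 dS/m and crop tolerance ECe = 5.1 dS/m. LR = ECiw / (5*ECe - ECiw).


LR = ECiw / (5*ECe - ECiw)
LR = 1.2 / (5*5.1 - 1.2)
LR = 1.2 / 24.3000

0.0494


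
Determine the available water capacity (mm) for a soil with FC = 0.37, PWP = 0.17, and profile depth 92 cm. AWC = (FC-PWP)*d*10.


AWC = (FC - PWP) * d * 10
AWC = (0.37 - 0.17) * 92 * 10
AWC = 0.2000 * 92 * 10

184.0000 mm


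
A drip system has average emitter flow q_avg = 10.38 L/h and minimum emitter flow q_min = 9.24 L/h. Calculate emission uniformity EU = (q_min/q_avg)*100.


EU = (q_min/q_avg)*100 = (9.24/10.38)*100 = 89.0173%

89.0173 %


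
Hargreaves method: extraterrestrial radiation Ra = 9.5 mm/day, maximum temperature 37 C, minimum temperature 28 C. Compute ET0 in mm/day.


Tmean = (Tmax + Tmin)/2 = (37 + 28)/2 = 32.5
ET0 = 0.0023 * 9.5 * (32.5 + 17.8) * sqrt(37 - 28)
ET0 = 0.0023 * 9.5 * 50.3 * 3.000000

3.2972 mm/day


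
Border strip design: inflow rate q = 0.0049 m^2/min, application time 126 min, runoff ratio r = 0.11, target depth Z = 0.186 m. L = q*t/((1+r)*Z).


L = q*t/((1+r)*Z)
L = 0.0049*126/((1+0.11)*0.186)
L = 0.6174/0.20646

2.9904 m


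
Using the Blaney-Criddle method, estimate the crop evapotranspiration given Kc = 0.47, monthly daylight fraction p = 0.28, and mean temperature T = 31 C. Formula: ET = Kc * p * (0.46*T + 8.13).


ET = Kc * p * (0.46*T + 8.13)
ET = 0.47 * 0.28 * (0.46*31 + 8.13)
ET = 0.47 * 0.28 * 22.3900

2.9465 mm/day


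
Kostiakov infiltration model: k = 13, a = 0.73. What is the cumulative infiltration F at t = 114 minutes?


F = k * t^a = 13 * 114^0.73
F = 13 * 31.735149

412.5569 mm


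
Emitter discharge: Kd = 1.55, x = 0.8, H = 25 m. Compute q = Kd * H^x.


q = Kd * H^x = 1.55 * 25^0.8 = 1.55 * 13.132639

20.3556 L/h


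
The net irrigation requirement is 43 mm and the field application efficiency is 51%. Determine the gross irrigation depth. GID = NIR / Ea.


Ea = 51% = 0.51
GID = NIR / Ea = 43 / 0.51 = 84.3137 mm

84.3137 mm


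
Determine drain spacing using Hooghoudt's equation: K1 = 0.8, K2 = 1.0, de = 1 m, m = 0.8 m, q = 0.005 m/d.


S^2 = 8*K2*de*m/q + 4*K1*m^2/q
S^2 = 8*1.0*1*0.8/0.005 + 4*0.8*0.8^2/0.005
S = sqrt(1689.6000)

41.1047 m


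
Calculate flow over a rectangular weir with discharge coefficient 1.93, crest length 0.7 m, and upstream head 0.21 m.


Q = C * L * H^(3/2) = 1.93 * 0.7 * 0.21^1.5 = 1.93 * 0.7 * 0.096234

0.1300 m^3/s


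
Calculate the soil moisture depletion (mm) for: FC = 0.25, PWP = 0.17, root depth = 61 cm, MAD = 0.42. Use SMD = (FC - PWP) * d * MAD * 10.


SMD = (FC - PWP) * d * MAD * 10
SMD = (0.25 - 0.17) * 61 * 0.42 * 10
SMD = 0.0800 * 61 * 0.42 * 10

20.4960 mm


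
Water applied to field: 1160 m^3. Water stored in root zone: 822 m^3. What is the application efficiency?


Ea = V_root / V_field * 100 = 822 / 1160 * 100 = 70.8621%

70.8621 %


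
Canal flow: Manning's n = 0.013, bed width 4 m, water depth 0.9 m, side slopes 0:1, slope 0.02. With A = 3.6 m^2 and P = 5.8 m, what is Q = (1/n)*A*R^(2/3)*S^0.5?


R = A/P = 3.6/5.8 = 0.620690
Q = (1/0.013) * 3.6 * 0.620690^(2/3) * 0.02^0.5

28.4964 m^3/s


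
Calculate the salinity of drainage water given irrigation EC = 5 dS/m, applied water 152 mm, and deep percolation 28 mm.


EC_dw = EC_iw * D_iw / D_dw
EC_dw = 5 * 152 / 28
EC_dw = 760 / 28

27.1429 dS/m


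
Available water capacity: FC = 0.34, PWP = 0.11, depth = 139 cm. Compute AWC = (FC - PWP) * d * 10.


AWC = (FC - PWP) * d * 10
AWC = (0.34 - 0.11) * 139 * 10
AWC = 0.2300 * 139 * 10

319.7000 mm


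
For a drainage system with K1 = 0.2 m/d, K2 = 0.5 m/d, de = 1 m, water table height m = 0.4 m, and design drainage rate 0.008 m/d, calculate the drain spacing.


S^2 = 8*K2*de*m/q + 4*K1*m^2/q
S^2 = 8*0.5*1*0.4/0.008 + 4*0.2*0.4^2/0.008
S = sqrt(216.0000)

14.6969 m


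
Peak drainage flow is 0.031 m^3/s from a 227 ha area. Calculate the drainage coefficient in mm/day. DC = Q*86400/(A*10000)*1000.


DC = Q * 86400 / (A * 10000) * 1000
DC = 0.031 * 86400 / (227 * 10000) * 1000
DC = 2678400.0000 / 2270000

1.1799 mm/day


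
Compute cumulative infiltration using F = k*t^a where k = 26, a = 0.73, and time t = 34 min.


F = k * t^a = 26 * 34^0.73
F = 26 * 13.121383

341.1560 mm


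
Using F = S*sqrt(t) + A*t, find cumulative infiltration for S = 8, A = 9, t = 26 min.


F = S*sqrt(t) + A*t
F = 8*sqrt(26) + 9*26
F = 8*5.099020 + 234

274.7922 mm


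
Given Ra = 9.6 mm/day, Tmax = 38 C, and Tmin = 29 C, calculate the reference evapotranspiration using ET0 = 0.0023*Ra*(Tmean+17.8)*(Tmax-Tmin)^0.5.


Tmean = (Tmax + Tmin)/2 = (38 + 29)/2 = 33.5
ET0 = 0.0023 * 9.6 * (33.5 + 17.8) * sqrt(38 - 29)
ET0 = 0.0023 * 9.6 * 51.3 * 3.000000

3.3981 mm/day


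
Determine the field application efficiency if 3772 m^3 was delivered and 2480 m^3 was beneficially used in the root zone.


Ea = V_root / V_field * 100 = 2480 / 3772 * 100 = 65.7476%

65.7476 %


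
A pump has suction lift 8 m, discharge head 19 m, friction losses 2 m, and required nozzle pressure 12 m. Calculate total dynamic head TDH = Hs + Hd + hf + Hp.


TDH = Hs + Hd + hf + Hp = 8 + 19 + 2 + 12 = 41

41 m


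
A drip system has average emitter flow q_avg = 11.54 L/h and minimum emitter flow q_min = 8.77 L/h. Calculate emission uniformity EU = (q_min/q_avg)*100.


EU = (q_min/q_avg)*100 = (8.77/11.54)*100 = 75.9965%

75.9965 %


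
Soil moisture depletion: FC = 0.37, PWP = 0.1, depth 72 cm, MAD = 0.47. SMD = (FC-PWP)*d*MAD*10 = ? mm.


SMD = (FC - PWP) * d * MAD * 10
SMD = (0.37 - 0.1) * 72 * 0.47 * 10
SMD = 0.2700 * 72 * 0.47 * 10

91.3680 mm


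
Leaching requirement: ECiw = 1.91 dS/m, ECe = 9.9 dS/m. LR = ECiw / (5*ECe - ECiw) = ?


LR = ECiw / (5*ECe - ECiw)
LR = 1.91 / (5*9.9 - 1.91)
LR = 1.91 / 47.5900

0.0401


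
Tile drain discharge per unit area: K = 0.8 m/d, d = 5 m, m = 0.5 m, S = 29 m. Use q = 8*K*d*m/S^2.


q = 8*K*d*m/S^2
q = 8*0.8*5*0.5/29^2
q = 16.0000 / 841

0.0190 m/d


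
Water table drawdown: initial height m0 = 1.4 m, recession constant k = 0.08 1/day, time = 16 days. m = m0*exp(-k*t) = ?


m = m0 * exp(-k*t)
m = 1.4 * exp(-0.08 * 16)
m = 1.4 * exp(-1.2800)

0.3893 m


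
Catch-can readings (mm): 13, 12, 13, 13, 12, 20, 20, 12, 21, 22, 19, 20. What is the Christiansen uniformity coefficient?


mean = 16.416667 mm
MAD = 3.916667 mm
CU = (1 - 3.916667/16.416667)*100

76.1421 %


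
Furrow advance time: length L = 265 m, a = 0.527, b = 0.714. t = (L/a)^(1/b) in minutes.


t = (L/a)^(1/b)
t = (265/0.527)^(1/0.714)
t = 502.846300^(1/0.714)

6074.6711 min


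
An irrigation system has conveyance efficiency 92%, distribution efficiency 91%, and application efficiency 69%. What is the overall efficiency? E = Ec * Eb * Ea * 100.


Ec = 0.92, Eb = 0.91, Ea = 0.69
E = 0.92 * 0.91 * 0.69 * 100 = 57.7668%

57.7668 %


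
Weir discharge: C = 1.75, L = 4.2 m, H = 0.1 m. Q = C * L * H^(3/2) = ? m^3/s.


Q = C * L * H^(3/2) = 1.75 * 4.2 * 0.1^1.5 = 1.75 * 4.2 * 0.031623

0.2324 m^3/s


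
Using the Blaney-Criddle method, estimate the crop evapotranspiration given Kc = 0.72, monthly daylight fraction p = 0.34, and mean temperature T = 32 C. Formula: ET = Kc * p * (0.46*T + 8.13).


ET = Kc * p * (0.46*T + 8.13)
ET = 0.72 * 0.34 * (0.46*32 + 8.13)
ET = 0.72 * 0.34 * 22.8500

5.5937 mm/day


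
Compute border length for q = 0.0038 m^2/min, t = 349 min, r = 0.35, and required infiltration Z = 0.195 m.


L = q*t/((1+r)*Z)
L = 0.0038*349/((1+0.35)*0.195)
L = 1.3262/0.26325

5.0378 m


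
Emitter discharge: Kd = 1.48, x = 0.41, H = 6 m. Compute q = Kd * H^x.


q = Kd * H^x = 1.48 * 6^0.41 = 1.48 * 2.084693

3.0853 L/h


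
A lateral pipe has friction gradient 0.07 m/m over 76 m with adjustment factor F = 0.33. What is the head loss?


hf = J * L * F = 0.07 * 76 * 0.33 = 1.7556 m

1.7556 m


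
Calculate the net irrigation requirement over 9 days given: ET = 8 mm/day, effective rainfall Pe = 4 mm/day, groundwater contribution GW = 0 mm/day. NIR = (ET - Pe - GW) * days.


Daily deficit = ET - Pe - GW = 8 - 4 - 0 = 4 mm/day
NIR = 4 * 9 = 36 mm

36.0000 mm


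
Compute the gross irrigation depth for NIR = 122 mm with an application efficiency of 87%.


Ea = 87% = 0.87
GID = NIR / Ea = 122 / 0.87 = 140.2299 mm

140.2299 mm


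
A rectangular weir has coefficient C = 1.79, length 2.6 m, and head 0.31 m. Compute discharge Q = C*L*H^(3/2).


Q = C * L * H^(3/2) = 1.79 * 2.6 * 0.31^1.5 = 1.79 * 2.6 * 0.172601

0.8033 m^3/s


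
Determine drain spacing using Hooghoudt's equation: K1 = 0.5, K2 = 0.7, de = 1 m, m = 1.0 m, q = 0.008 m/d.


S^2 = 8*K2*de*m/q + 4*K1*m^2/q
S^2 = 8*0.7*1*1.0/0.008 + 4*0.5*1.0^2/0.008
S = sqrt(950.0000)

30.8221 m


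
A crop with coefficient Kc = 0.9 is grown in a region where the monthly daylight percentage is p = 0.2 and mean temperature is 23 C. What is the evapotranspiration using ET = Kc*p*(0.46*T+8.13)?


ET = Kc * p * (0.46*T + 8.13)
ET = 0.9 * 0.2 * (0.46*23 + 8.13)
ET = 0.9 * 0.2 * 18.7100

3.3678 mm/day


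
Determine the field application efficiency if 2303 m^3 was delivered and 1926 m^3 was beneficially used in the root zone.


Ea = V_root / V_field * 100 = 1926 / 2303 * 100 = 83.6300%

83.6300 %


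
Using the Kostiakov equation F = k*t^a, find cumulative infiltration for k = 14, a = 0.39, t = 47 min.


F = k * t^a = 14 * 47^0.39
F = 14 * 4.488675

62.8414 mm


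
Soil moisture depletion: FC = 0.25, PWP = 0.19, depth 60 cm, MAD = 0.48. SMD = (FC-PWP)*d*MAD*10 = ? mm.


SMD = (FC - PWP) * d * MAD * 10
SMD = (0.25 - 0.19) * 60 * 0.48 * 10
SMD = 0.0600 * 60 * 0.48 * 10

17.2800 mm


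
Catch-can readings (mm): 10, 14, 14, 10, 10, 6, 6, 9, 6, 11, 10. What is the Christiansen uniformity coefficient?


mean = 9.636364 mm
MAD = 2.099174 mm
CU = (1 - 2.099174/9.636364)*100

78.2161 %


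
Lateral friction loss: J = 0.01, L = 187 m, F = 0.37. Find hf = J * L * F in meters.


hf = J * L * F = 0.01 * 187 * 0.37 = 0.6919 m

0.6919 m


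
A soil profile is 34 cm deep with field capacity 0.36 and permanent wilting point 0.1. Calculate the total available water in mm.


AWC = (FC - PWP) * d * 10
AWC = (0.36 - 0.1) * 34 * 10
AWC = 0.2600 * 34 * 10

88.4000 mm


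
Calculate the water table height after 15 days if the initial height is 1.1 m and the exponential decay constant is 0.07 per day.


m = m0 * exp(-k*t)
m = 1.1 * exp(-0.07 * 15)
m = 1.1 * exp(-1.0500)

0.3849 m


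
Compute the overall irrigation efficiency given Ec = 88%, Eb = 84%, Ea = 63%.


Ec = 0.88, Eb = 0.84, Ea = 0.63
E = 0.88 * 0.84 * 0.63 * 100 = 46.5696%

46.5696 %


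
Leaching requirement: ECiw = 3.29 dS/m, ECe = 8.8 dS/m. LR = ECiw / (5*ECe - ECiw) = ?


LR = ECiw / (5*ECe - ECiw)
LR = 3.29 / (5*8.8 - 3.29)
LR = 3.29 / 40.7100

0.0808


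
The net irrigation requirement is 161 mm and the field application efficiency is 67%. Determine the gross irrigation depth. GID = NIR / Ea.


Ea = 67% = 0.67
GID = NIR / Ea = 161 / 0.67 = 240.2985 mm

240.2985 mm


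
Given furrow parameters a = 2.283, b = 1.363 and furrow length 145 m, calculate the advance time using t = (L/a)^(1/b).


t = (L/a)^(1/b)
t = (145/2.283)^(1/1.363)
t = 63.512922^(1/1.363)

21.0240 min


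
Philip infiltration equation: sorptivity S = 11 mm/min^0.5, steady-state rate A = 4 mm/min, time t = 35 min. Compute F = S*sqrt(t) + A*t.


F = S*sqrt(t) + A*t
F = 11*sqrt(35) + 4*35
F = 11*5.916080 + 140

205.0769 mm


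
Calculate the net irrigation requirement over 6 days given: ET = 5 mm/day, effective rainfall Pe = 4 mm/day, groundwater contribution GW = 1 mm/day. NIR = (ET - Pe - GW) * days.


Daily deficit = ET - Pe - GW = 5 - 4 - 1 = 0 mm/day
NIR = 0 * 6 = 0 mm

0 mm


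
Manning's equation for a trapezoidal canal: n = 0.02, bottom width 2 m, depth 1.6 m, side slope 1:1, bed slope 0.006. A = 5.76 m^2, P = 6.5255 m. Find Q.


R = A/P = 5.76/6.5255 = 0.882691
Q = (1/0.02) * 5.76 * 0.882691^(2/3) * 0.006^0.5

20.5277 m^3/s


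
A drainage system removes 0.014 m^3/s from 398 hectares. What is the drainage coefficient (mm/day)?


DC = Q * 86400 / (A * 10000) * 1000
DC = 0.014 * 86400 / (398 * 10000) * 1000
DC = 1209600.0000 / 3980000

0.3039 mm/day


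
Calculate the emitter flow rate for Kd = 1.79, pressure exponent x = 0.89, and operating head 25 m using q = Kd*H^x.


q = Kd * H^x = 1.79 * 25^0.89 = 1.79 * 17.545535

31.4065 L/h


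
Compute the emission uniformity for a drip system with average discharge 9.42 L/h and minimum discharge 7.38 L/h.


EU = (q_min/q_avg)*100 = (7.38/9.42)*100 = 78.3439%

78.3439 %


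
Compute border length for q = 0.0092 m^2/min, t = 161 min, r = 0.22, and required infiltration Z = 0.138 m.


L = q*t/((1+r)*Z)
L = 0.0092*161/((1+0.22)*0.138)
L = 1.4812/0.16836

8.7978 m


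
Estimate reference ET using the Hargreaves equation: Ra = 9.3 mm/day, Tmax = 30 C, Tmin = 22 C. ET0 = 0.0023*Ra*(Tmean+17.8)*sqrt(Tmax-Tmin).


Tmean = (Tmax + Tmin)/2 = (30 + 22)/2 = 26.0
ET0 = 0.0023 * 9.3 * (26.0 + 17.8) * sqrt(30 - 22)
ET0 = 0.0023 * 9.3 * 43.8 * 2.828427

2.6499 mm/day


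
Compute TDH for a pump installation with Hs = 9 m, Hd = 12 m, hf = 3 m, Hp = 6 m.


TDH = Hs + Hd + hf + Hp = 9 + 12 + 3 + 6 = 30

30 m


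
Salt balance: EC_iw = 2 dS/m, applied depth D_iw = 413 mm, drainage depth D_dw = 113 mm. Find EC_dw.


EC_dw = EC_iw * D_iw / D_dw
EC_dw = 2 * 413 / 113
EC_dw = 826 / 113

7.3097 dS/m


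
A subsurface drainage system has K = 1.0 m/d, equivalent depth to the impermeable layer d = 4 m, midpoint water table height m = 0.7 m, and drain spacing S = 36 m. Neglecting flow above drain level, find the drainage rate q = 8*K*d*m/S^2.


q = 8*K*d*m/S^2
q = 8*1.0*4*0.7/36^2
q = 22.4000 / 1296

0.0173 m/d


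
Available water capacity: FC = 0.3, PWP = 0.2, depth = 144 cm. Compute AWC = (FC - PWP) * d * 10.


AWC = (FC - PWP) * d * 10
AWC = (0.3 - 0.2) * 144 * 10
AWC = 0.1000 * 144 * 10

144.0000 mm


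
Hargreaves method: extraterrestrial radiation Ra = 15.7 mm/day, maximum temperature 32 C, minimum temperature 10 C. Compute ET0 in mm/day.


Tmean = (Tmax + Tmin)/2 = (32 + 10)/2 = 21.0
ET0 = 0.0023 * 15.7 * (21.0 + 17.8) * sqrt(32 - 10)
ET0 = 0.0023 * 15.7 * 38.8 * 4.690416

6.5716 mm/day


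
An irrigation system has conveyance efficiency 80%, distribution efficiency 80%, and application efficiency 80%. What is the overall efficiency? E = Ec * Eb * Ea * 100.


Ec = 0.8, Eb = 0.8, Ea = 0.8
E = 0.8 * 0.8 * 0.8 * 100 = 51.2000%

51.2000 %


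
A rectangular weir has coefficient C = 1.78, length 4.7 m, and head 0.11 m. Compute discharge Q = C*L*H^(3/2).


Q = C * L * H^(3/2) = 1.78 * 4.7 * 0.11^1.5 = 1.78 * 4.7 * 0.036483

0.3052 m^3/s


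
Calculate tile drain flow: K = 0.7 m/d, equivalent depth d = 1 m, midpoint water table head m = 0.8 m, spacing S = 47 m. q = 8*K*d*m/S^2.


q = 8*K*d*m/S^2
q = 8*0.7*1*0.8/47^2
q = 4.4800 / 2209

0.0020 m/d


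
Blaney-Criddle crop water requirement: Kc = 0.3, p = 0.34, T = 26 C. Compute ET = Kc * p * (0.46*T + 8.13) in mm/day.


ET = Kc * p * (0.46*T + 8.13)
ET = 0.3 * 0.34 * (0.46*26 + 8.13)
ET = 0.3 * 0.34 * 20.0900

2.0492 mm/day


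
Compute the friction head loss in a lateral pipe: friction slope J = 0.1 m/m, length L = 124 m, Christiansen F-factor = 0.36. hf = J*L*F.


hf = J * L * F = 0.1 * 124 * 0.36 = 4.4640 m

4.4640 m


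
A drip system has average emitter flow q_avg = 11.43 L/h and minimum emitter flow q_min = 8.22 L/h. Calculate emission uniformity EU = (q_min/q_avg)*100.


EU = (q_min/q_avg)*100 = (8.22/11.43)*100 = 71.9160%

71.9160 %


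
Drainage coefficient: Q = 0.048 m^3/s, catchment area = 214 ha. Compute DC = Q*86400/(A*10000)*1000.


DC = Q * 86400 / (A * 10000) * 1000
DC = 0.048 * 86400 / (214 * 10000) * 1000
DC = 4147200.0000 / 2140000

1.9379 mm/day


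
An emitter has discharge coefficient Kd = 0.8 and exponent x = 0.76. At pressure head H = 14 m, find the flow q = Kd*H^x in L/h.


q = Kd * H^x = 0.8 * 14^0.76 = 0.8 * 7.431172

5.9449 L/h


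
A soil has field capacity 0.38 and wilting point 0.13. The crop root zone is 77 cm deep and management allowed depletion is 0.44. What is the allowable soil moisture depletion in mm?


SMD = (FC - PWP) * d * MAD * 10
SMD = (0.38 - 0.13) * 77 * 0.44 * 10
SMD = 0.2500 * 77 * 0.44 * 10

84.7000 mm


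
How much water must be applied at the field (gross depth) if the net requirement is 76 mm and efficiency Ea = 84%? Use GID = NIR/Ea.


Ea = 84% = 0.84
GID = NIR / Ea = 76 / 0.84 = 90.4762 mm

90.4762 mm


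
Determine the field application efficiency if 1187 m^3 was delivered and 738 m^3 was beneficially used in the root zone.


Ea = V_root / V_field * 100 = 738 / 1187 * 100 = 62.1735%

62.1735 %


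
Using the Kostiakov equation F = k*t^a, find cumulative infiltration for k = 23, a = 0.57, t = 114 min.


F = k * t^a = 23 * 114^0.57
F = 23 * 14.874274

342.1083 mm


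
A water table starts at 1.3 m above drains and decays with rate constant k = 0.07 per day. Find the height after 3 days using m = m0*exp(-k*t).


m = m0 * exp(-k*t)
m = 1.3 * exp(-0.07 * 3)
m = 1.3 * exp(-0.2100)

1.0538 m


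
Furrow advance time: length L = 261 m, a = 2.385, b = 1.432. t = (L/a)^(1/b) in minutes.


t = (L/a)^(1/b)
t = (261/2.385)^(1/1.432)
t = 109.433962^(1/1.432)

26.5454 min


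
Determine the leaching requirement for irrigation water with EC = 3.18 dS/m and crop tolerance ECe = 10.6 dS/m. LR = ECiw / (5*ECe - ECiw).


LR = ECiw / (5*ECe - ECiw)
LR = 3.18 / (5*10.6 - 3.18)
LR = 3.18 / 49.8200

0.0638


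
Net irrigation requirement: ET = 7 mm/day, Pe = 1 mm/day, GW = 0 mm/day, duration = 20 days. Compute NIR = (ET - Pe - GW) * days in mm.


Daily deficit = ET - Pe - GW = 7 - 1 - 0 = 6 mm/day
NIR = 6 * 20 = 120 mm

120.0000 mm


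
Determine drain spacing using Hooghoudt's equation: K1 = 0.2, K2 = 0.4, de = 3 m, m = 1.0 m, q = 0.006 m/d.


S^2 = 8*K2*de*m/q + 4*K1*m^2/q
S^2 = 8*0.4*3*1.0/0.006 + 4*0.2*1.0^2/0.006
S = sqrt(1733.3333)

41.6333 m


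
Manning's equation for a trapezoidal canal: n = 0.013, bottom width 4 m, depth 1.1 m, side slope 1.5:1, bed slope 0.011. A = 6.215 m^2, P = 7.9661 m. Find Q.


R = A/P = 6.215/7.9661 = 0.780181
Q = (1/0.013) * 6.215 * 0.780181^(2/3) * 0.011^0.5

42.4937 m^3/s


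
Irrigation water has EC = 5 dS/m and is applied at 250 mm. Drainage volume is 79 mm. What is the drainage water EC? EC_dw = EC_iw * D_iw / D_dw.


EC_dw = EC_iw * D_iw / D_dw
EC_dw = 5 * 250 / 79
EC_dw = 1250 / 79

15.8228 dS/m


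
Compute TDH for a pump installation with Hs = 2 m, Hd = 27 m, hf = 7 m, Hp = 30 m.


TDH = Hs + Hd + hf + Hp = 2 + 27 + 7 + 30 = 66

66 m


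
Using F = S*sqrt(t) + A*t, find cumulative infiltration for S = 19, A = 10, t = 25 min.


F = S*sqrt(t) + A*t
F = 19*sqrt(25) + 10*25
F = 19*5.000000 + 250

345.0000 mm


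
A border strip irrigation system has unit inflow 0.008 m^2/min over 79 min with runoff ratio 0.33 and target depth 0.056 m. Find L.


L = q*t/((1+r)*Z)
L = 0.008*79/((1+0.33)*0.056)
L = 0.632/0.07448

8.4855 m


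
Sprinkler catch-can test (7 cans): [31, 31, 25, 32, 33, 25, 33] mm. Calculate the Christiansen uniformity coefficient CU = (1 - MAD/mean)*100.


mean = 30.000000 mm
MAD = 2.857143 mm
CU = (1 - 2.857143/30.000000)*100

90.4762 %


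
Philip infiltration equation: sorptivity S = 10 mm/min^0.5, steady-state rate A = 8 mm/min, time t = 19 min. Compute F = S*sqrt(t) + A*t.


F = S*sqrt(t) + A*t
F = 10*sqrt(19) + 8*19
F = 10*4.358899 + 152

195.5890 mm


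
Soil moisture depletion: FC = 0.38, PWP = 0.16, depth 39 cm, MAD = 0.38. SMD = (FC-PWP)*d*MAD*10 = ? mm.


SMD = (FC - PWP) * d * MAD * 10
SMD = (0.38 - 0.16) * 39 * 0.38 * 10
SMD = 0.2200 * 39 * 0.38 * 10

32.6040 mm


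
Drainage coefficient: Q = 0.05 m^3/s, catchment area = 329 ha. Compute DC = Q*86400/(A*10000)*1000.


DC = Q * 86400 / (A * 10000) * 1000
DC = 0.05 * 86400 / (329 * 10000) * 1000
DC = 4320000.0000 / 3290000

1.3131 mm/day


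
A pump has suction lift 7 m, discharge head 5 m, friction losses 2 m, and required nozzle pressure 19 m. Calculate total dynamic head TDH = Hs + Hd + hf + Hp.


TDH = Hs + Hd + hf + Hp = 7 + 5 + 2 + 19 = 33

33 m


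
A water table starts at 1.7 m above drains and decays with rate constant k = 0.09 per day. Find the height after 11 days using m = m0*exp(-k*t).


m = m0 * exp(-k*t)
m = 1.7 * exp(-0.09 * 11)
m = 1.7 * exp(-0.9900)

0.6317 m


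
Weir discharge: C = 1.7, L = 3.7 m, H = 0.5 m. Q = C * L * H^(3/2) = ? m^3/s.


Q = C * L * H^(3/2) = 1.7 * 3.7 * 0.5^1.5 = 1.7 * 3.7 * 0.353553

2.2238 m^3/s


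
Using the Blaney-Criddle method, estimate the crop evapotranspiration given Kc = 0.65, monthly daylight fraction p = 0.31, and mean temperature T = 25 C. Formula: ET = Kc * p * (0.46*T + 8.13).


ET = Kc * p * (0.46*T + 8.13)
ET = 0.65 * 0.31 * (0.46*25 + 8.13)
ET = 0.65 * 0.31 * 19.6300

3.9554 mm/day


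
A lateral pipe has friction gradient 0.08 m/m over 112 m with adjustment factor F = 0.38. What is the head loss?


hf = J * L * F = 0.08 * 112 * 0.38 = 3.4048 m

3.4048 m


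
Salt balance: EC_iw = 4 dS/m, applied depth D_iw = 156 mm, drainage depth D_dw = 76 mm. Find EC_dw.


EC_dw = EC_iw * D_iw / D_dw
EC_dw = 4 * 156 / 76
EC_dw = 624 / 76

8.2105 dS/m


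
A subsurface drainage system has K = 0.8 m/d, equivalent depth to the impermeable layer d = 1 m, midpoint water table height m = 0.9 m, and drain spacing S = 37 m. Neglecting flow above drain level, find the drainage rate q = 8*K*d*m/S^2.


q = 8*K*d*m/S^2
q = 8*0.8*1*0.9/37^2
q = 5.7600 / 1369

0.0042 m/d


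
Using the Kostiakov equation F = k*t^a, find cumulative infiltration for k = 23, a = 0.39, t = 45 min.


F = k * t^a = 23 * 45^0.39
F = 23 * 4.413193

101.5034 mm


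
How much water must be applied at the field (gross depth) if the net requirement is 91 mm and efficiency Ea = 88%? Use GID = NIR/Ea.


Ea = 88% = 0.88
GID = NIR / Ea = 91 / 0.88 = 103.4091 mm

103.4091 mm


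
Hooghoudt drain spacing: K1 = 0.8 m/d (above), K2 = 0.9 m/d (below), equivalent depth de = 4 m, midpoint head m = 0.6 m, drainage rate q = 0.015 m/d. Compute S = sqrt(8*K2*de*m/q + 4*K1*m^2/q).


S^2 = 8*K2*de*m/q + 4*K1*m^2/q
S^2 = 8*0.9*4*0.6/0.015 + 4*0.8*0.6^2/0.015
S = sqrt(1228.8000)

35.0542 m


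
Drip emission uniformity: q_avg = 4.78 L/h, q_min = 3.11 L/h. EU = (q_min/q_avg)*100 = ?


EU = (q_min/q_avg)*100 = (3.11/4.78)*100 = 65.0628%

65.0628 %


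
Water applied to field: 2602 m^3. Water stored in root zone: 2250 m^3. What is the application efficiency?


Ea = V_root / V_field * 100 = 2250 / 2602 * 100 = 86.4719%

86.4719 %


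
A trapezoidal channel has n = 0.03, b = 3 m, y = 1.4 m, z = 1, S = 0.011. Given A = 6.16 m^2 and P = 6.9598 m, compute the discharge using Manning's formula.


R = A/P = 6.16/6.9598 = 0.885083
Q = (1/0.03) * 6.16 * 0.885083^(2/3) * 0.011^0.5

19.8523 m^3/s


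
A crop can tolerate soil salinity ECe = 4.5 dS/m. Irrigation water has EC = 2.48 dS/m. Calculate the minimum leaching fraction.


LR = ECiw / (5*ECe - ECiw)
LR = 2.48 / (5*4.5 - 2.48)
LR = 2.48 / 20.0200

0.1239


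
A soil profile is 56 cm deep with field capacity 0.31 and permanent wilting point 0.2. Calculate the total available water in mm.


AWC = (FC - PWP) * d * 10
AWC = (0.31 - 0.2) * 56 * 10
AWC = 0.1100 * 56 * 10

61.6000 mm
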